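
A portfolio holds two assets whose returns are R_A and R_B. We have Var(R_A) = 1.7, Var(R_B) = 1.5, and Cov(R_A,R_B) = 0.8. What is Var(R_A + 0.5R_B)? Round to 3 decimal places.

Var(R_A + 0.5R_B) = (1)²·Var(R_A) + (0.5)²·Var(R_B) + 2·(1)·(0.5)·Cov(R_A,R_B)
= 1·1.7 + 0.25·1.5 + 1·0.8 = 2.875

2.875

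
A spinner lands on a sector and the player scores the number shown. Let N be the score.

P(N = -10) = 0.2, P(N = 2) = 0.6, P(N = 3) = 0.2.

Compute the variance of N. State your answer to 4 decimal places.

24.1600

E[N] = (-10)(0.2) + (2)(0.6) + (3)(0.2) = -0.2
E[N²] = (-10)²(0.2) + (2)²(0.6) + (3)²(0.2) = 24.2
var(N) = E[N²] − (E[N])² = 24.2 − (-0.2)² = 24.16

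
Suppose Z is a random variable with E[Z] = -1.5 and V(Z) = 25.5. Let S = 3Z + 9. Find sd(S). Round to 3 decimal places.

V(3Z + 9) = (3)²·25.5 = 229.5
sd(S) = √229.5 ≈ 15.149

15.149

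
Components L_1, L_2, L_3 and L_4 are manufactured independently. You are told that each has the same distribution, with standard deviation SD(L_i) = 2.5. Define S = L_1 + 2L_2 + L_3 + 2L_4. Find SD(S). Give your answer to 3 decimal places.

Var(L_i) = (2.5)² = 6.25
By independence, Var(S) = (1)²Var(L_1) + (2)²Var(L_2) + (1)²Var(L_3) + (2)²Var(L_4)
= (1)²·6.25 + (2)²·6.25 + (1)²·6.25 + (2)²·6.25 = 62.5
SD(S) = √62.5 ≈ 7.906

7.906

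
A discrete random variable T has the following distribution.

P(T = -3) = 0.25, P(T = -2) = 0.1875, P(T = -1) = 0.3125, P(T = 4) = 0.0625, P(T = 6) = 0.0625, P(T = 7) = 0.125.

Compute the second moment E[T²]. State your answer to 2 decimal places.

E[T²] = (-3)²(0.25) + (-2)²(0.1875) + (-1)²(0.3125) + (4)²(0.0625) + (6)²(0.0625) + (7)²(0.125) = 12.6875

12.69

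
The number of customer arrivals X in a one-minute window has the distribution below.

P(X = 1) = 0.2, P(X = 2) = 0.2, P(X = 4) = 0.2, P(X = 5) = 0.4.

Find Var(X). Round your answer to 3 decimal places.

2.640

E[X] = (1)(0.2) + (2)(0.2) + (4)(0.2) + (5)(0.4) = 3.4
E[X²] = (1)²(0.2) + (2)²(0.2) + (4)²(0.2) + (5)²(0.4) = 14.2
Var(X) = E[X²] − (E[X])² = 14.2 − (3.4)² = 2.64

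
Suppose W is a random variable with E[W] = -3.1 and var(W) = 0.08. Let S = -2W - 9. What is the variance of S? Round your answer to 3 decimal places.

var(-2W - 9) = (-2)²·var(W) = 4·0.08 = 0.32

0.320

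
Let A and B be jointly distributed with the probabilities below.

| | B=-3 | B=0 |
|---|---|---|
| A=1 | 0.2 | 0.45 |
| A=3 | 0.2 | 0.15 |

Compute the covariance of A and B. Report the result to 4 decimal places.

-0.3600

E[A] = 1.7,  E[B] = -1.2
E[AB] = -2.4
Cov(A,B) = E[AB] − E[A]E[B] = -2.4 − (1.7)(-1.2) = -0.36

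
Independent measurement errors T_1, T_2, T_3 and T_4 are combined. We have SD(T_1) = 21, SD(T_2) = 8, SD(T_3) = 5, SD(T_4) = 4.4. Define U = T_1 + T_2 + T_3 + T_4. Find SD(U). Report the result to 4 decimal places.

Var(T_1) = 441, Var(T_2) = 64, Var(T_3) = 25, Var(T_4) = 19.36
By independence, Var(U) = (1)²Var(T_1) + (1)²Var(T_2) + (1)²Var(T_3) + (1)²Var(T_4)
= (1)²·441 + (1)²·64 + (1)²·25 + (1)²·19.36 = 549.36
SD(U) = √549.36 ≈ 23.4384

23.4384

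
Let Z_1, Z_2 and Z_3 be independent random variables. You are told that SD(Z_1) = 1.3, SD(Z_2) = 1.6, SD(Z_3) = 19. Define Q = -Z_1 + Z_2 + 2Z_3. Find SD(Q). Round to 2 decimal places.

Var(Z_1) = 1.69, Var(Z_2) = 2.56, Var(Z_3) = 361
By independence, Var(Q) = (-1)²Var(Z_1) + (1)²Var(Z_2) + (2)²Var(Z_3)
= (-1)²·1.69 + (1)²·2.56 + (2)²·361 = 1448.25
SD(Q) = √1448.25 ≈ 38.06

38.06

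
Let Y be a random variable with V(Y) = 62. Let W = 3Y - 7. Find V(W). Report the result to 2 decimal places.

558.00

V(3Y - 7) = (3)²·V(Y) = 9·62 = 558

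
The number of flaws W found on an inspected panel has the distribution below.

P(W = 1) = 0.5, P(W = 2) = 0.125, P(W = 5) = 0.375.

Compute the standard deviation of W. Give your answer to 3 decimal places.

1.867

E[W] = (1)(0.5) + (2)(0.125) + (5)(0.375) = 2.625
E[W²] = (1)²(0.5) + (2)²(0.125) + (5)²(0.375) = 10.375
var(W) = E[W²] − (E[W])² = 10.375 − (2.625)² = 3.484375
sd(W) = √3.484375 ≈ 1.867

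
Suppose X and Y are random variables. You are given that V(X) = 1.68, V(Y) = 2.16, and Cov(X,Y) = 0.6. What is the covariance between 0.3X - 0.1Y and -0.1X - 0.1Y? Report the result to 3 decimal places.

-0.041

Cov(0.3X - 0.1Y, -0.1X - 0.1Y) = (0.3)(-0.1)V(X) + (-0.1)(-0.1)V(Y) + [(0.3)(-0.1) + (-0.1)(-0.1)]Cov(X,Y)
= -0.03·1.68 + 0.01·2.16 + -0.02·0.6 = -0.0408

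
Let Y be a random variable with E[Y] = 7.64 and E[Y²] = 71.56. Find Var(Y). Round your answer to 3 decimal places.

13.190

Var(Y) = 71.56 − (7.64)² = 13.1904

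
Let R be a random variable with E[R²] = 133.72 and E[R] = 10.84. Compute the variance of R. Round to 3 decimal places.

16.214

Var(R) = 133.72 − (10.84)² = 16.2144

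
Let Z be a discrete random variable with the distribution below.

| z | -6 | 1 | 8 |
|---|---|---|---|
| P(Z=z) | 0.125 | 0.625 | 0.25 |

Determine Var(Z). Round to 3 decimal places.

E[Z] = (-6)(0.125) + (1)(0.625) + (8)(0.25) = 1.875
E[Z²] = (-6)²(0.125) + (1)²(0.625) + (8)²(0.25) = 21.125
Var(Z) = E[Z²] − (E[Z])² = 21.125 − (1.875)² = 17.609375

17.609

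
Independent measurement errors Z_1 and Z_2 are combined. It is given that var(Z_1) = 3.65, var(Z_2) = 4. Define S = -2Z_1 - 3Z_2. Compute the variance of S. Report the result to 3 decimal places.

50.600

By independence, var(S) = (-2)²var(Z_1) + (-3)²var(Z_2)
= (-2)²·3.65 + (-3)²·4 = 50.6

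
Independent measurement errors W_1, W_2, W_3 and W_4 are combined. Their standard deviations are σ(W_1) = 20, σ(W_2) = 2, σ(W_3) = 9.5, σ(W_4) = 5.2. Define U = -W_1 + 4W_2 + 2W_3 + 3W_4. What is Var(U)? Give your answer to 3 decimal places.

1068.360

Var(W_1) = 400, Var(W_2) = 4, Var(W_3) = 90.25, Var(W_4) = 27.04
By independence, Var(U) = (-1)²Var(W_1) + (4)²Var(W_2) + (2)²Var(W_3) + (3)²Var(W_4)
= (-1)²·400 + (4)²·4 + (2)²·90.25 + (3)²·27.04 = 1068.36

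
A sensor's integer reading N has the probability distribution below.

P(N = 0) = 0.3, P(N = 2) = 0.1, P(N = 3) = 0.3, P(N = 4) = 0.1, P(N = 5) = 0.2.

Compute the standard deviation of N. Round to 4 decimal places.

1.8574

E[N] = (0)(0.3) + (2)(0.1) + (3)(0.3) + (4)(0.1) + (5)(0.2) = 2.5
E[N²] = (0)²(0.3) + (2)²(0.1) + (3)²(0.3) + (4)²(0.1) + (5)²(0.2) = 9.7
Var(N) = E[N²] − (E[N])² = 9.7 − (2.5)² = 3.45
SD(N) = √3.45 ≈ 1.8574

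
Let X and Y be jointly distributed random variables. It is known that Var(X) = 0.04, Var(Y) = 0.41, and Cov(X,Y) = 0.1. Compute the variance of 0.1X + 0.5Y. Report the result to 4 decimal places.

0.1129

Var(0.1X + 0.5Y) = (0.1)²·Var(X) + (0.5)²·Var(Y) + 2·(0.1)·(0.5)·Cov(X,Y)
= 0.01·0.04 + 0.25·0.41 + 0.1·0.1 = 0.1129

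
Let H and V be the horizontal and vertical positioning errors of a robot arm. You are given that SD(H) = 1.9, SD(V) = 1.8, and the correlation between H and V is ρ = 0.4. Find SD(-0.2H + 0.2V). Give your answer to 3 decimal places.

0.406

Var(H) = (1.9)² = 3.61;  Var(V) = (1.8)² = 3.24
cov(H,V) = ρ·SD(H)·SD(V) = 0.4·1.9·1.8 = 1.368
Var(-0.2H + 0.2V) = (-0.2)²·Var(H) + (0.2)²·Var(V) + 2·(-0.2)·(0.2)·cov(H,V)
= 0.04·3.61 + 0.04·3.24 + -0.08·1.368 = 0.16456
SD(-0.2H + 0.2V) = √0.16456 ≈ 0.406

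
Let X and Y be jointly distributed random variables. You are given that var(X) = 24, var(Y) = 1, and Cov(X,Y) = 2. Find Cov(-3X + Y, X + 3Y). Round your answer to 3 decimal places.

Cov(-3X + Y, X + 3Y) = (-3)(1)var(X) + (1)(3)var(Y) + [(-3)(3) + (1)(1)]Cov(X,Y)
= -3·24 + 3·1 + -8·2 = -85

-85.000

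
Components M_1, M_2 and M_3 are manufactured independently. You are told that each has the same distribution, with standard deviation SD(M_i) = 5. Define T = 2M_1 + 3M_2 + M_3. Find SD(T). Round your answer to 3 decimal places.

Var(M_i) = (5)² = 25
By independence, Var(T) = (2)²Var(M_1) + (3)²Var(M_2) + (1)²Var(M_3)
= (2)²·25 + (3)²·25 + (1)²·25 = 350
SD(T) = √350 ≈ 18.708

18.708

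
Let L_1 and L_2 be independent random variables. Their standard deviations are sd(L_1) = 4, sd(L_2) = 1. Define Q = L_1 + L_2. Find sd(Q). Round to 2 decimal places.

4.12

V(L_1) = 16, V(L_2) = 1
By independence, V(Q) = (1)²V(L_1) + (1)²V(L_2)
= (1)²·16 + (1)²·1 = 17
sd(Q) = √17 ≈ 4.12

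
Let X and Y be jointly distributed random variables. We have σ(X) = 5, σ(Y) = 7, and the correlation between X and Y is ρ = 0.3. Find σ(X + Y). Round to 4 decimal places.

var(X) = (5)² = 25;  var(Y) = (7)² = 49
Cov(X,Y) = ρ·σ(X)·σ(Y) = 0.3·5·7 = 10.5
var(X + Y) = (1)²·var(X) + (1)²·var(Y) + 2·(1)·(1)·Cov(X,Y)
= 1·25 + 1·49 + 2·10.5 = 95
σ(X + Y) = √95 ≈ 9.7468

9.7468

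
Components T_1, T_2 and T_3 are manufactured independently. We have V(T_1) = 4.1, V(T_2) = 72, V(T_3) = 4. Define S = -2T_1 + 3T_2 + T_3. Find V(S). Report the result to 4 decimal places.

By independence, V(S) = (-2)²V(T_1) + (3)²V(T_2) + (1)²V(T_3)
= (-2)²·4.1 + (3)²·72 + (1)²·4 = 668.4

668.4000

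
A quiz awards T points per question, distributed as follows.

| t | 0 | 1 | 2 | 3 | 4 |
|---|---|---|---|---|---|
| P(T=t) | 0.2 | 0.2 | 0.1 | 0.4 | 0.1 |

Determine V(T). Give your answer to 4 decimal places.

1.8000

E[T] = (0)(0.2) + (1)(0.2) + (2)(0.1) + (3)(0.4) + (4)(0.1) = 2
E[T²] = (0)²(0.2) + (1)²(0.2) + (2)²(0.1) + (3)²(0.4) + (4)²(0.1) = 5.8
V(T) = E[T²] − (E[T])² = 5.8 − (2)² = 1.8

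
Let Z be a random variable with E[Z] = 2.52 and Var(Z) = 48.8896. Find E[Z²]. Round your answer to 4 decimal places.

E[Z²] = Var(Z) + (E[Z])² = 48.8896 + (2.52)² = 55.24

55.2400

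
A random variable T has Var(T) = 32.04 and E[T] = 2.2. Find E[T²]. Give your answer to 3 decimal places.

36.880

E[T²] = Var(T) + (E[T])² = 32.04 + (2.2)² = 36.88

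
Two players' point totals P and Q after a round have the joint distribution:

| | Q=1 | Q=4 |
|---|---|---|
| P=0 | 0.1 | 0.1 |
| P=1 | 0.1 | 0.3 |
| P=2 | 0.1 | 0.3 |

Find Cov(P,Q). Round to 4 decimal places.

E[P] = 1.2,  E[Q] = 3.1
E[PQ] = 3.9
Cov(P,Q) = E[PQ] − E[P]E[Q] = 3.9 − (1.2)(3.1) = 0.18

0.1800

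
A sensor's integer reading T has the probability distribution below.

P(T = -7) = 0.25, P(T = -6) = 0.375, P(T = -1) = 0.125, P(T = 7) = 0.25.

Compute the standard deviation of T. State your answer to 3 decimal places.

5.700

E[T] = (-7)(0.25) + (-6)(0.375) + (-1)(0.125) + (7)(0.25) = -2.375
E[T²] = (-7)²(0.25) + (-6)²(0.375) + (-1)²(0.125) + (7)²(0.25) = 38.125
V(T) = E[T²] − (E[T])² = 38.125 − (-2.375)² = 32.484375
SD(T) = √32.484375 ≈ 5.700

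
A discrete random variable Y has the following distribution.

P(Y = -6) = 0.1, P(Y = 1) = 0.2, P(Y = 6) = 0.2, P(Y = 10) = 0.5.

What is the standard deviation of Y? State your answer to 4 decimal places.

E[Y] = (-6)(0.1) + (1)(0.2) + (6)(0.2) + (10)(0.5) = 5.8
E[Y²] = (-6)²(0.1) + (1)²(0.2) + (6)²(0.2) + (10)²(0.5) = 61
V(Y) = E[Y²] − (E[Y])² = 61 − (5.8)² = 27.36
sd(Y) = √27.36 ≈ 5.2307

5.2307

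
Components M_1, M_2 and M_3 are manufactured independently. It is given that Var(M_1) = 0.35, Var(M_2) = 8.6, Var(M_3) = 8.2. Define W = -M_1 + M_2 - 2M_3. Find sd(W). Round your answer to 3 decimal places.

6.461

By independence, Var(W) = (-1)²Var(M_1) + (1)²Var(M_2) + (-2)²Var(M_3)
= (-1)²·0.35 + (1)²·8.6 + (-2)²·8.2 = 41.75
sd(W) = √41.75 ≈ 6.461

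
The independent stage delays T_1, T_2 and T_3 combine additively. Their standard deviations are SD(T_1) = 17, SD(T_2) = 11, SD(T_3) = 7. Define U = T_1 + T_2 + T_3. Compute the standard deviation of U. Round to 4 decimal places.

21.4243

Var(T_1) = 289, Var(T_2) = 121, Var(T_3) = 49
By independence, Var(U) = (1)²Var(T_1) + (1)²Var(T_2) + (1)²Var(T_3)
= (1)²·289 + (1)²·121 + (1)²·49 = 459
SD(U) = √459 ≈ 21.4243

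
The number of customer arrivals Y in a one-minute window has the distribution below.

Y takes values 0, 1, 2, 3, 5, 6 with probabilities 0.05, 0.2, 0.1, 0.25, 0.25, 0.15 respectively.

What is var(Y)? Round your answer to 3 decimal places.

3.610

E[Y] = (0)(0.05) + (1)(0.2) + (2)(0.1) + (3)(0.25) + (5)(0.25) + (6)(0.15) = 3.3
E[Y²] = (0)²(0.05) + (1)²(0.2) + (2)²(0.1) + (3)²(0.25) + (5)²(0.25) + (6)²(0.15) = 14.5
var(Y) = E[Y²] − (E[Y])² = 14.5 − (3.3)² = 3.61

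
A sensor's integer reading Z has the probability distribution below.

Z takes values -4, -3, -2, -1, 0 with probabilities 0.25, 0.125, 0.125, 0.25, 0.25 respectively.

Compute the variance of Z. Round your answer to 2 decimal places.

E[Z] = (-4)(0.25) + (-3)(0.125) + (-2)(0.125) + (-1)(0.25) + (0)(0.25) = -1.875
E[Z²] = (-4)²(0.25) + (-3)²(0.125) + (-2)²(0.125) + (-1)²(0.25) + (0)²(0.25) = 5.875
V(Z) = E[Z²] − (E[Z])² = 5.875 − (-1.875)² = 2.359375

2.36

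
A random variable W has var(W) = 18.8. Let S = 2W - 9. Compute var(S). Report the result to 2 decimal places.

75.20

var(2W - 9) = (2)²·var(W) = 4·18.8 = 75.2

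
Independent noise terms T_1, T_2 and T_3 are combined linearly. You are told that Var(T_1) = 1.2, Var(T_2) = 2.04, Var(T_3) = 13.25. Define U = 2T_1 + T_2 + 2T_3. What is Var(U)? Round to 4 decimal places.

59.8400

By independence, Var(U) = (2)²Var(T_1) + (1)²Var(T_2) + (2)²Var(T_3)
= (2)²·1.2 + (1)²·2.04 + (2)²·13.25 = 59.84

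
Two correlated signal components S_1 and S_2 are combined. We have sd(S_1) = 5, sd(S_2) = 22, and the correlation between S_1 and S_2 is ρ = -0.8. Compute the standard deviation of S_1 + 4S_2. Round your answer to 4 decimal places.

V(S_1) = (5)² = 25;  V(S_2) = (22)² = 484
Cov(S_1,S_2) = ρ·sd(S_1)·sd(S_2) = -0.8·5·22 = -88
V(S_1 + 4S_2) = (1)²·V(S_1) + (4)²·V(S_2) + 2·(1)·(4)·Cov(S_1,S_2)
= 1·25 + 16·484 + 8·-88 = 7065
sd(S_1 + 4S_2) = √7065 ≈ 84.0536

84.0536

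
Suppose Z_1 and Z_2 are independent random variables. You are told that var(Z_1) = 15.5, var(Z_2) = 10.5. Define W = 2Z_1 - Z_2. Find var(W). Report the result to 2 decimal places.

72.50

By independence, var(W) = (2)²var(Z_1) + (-1)²var(Z_2)
= (2)²·15.5 + (-1)²·10.5 = 72.5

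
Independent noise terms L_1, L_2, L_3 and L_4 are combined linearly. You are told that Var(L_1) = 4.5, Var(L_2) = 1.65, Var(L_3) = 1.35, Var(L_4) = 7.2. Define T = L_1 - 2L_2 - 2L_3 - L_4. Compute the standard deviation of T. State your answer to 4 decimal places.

By independence, Var(T) = (1)²Var(L_1) + (-2)²Var(L_2) + (-2)²Var(L_3) + (-1)²Var(L_4)
= (1)²·4.5 + (-2)²·1.65 + (-2)²·1.35 + (-1)²·7.2 = 23.7
sd(T) = √23.7 ≈ 4.8683

4.8683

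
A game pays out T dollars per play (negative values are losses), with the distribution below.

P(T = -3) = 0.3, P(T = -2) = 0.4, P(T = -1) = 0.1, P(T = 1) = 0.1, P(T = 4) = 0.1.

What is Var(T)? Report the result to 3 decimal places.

4.410

E[T] = (-3)(0.3) + (-2)(0.4) + (-1)(0.1) + (1)(0.1) + (4)(0.1) = -1.3
E[T²] = (-3)²(0.3) + (-2)²(0.4) + (-1)²(0.1) + (1)²(0.1) + (4)²(0.1) = 6.1
Var(T) = E[T²] − (E[T])² = 6.1 − (-1.3)² = 4.41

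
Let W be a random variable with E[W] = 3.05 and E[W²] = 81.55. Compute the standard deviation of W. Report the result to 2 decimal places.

V(W) = 81.55 − (3.05)² = 72.2475
sd(W) = √72.2475 ≈ 8.50

8.50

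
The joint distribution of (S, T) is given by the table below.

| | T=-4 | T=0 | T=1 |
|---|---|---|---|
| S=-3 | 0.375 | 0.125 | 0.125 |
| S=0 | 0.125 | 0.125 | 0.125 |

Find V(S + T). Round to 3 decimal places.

8.984

E[S] = -1.875,  E[T] = -1.75,  E[ST] = 4.125
V(S) = 5.625 − (-1.875)² = 2.109375;  V(T) = 8.25 − (-1.75)² = 5.1875
Cov(S,T) = 4.125 − (-1.875)(-1.75) = 0.84375
V(S + T) = (1)²·2.109375 + (1)²·5.1875 + 2·(1)·(1)·0.84375 = 8.984375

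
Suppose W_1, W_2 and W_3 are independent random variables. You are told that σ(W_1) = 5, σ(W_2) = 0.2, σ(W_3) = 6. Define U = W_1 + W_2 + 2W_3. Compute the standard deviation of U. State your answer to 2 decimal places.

var(W_1) = 25, var(W_2) = 0.04, var(W_3) = 36
By independence, var(U) = (1)²var(W_1) + (1)²var(W_2) + (2)²var(W_3)
= (1)²·25 + (1)²·0.04 + (2)²·36 = 169.04
σ(U) = √169.04 ≈ 13.00

13.00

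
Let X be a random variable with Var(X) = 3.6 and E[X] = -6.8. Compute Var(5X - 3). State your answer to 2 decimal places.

Var(5X - 3) = (5)²·Var(X) = 25·3.6 = 90

90.00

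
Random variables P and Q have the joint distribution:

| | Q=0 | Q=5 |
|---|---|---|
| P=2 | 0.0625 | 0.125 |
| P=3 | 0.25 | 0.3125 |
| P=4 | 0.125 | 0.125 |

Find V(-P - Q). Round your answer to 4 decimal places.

E[P] = 3.0625,  E[Q] = 2.8125,  E[PQ] = 8.4375
V(P) = 9.8125 − (3.0625)² = 0.43359375;  V(Q) = 14.0625 − (2.8125)² = 6.15234375
cov(P,Q) = 8.4375 − (3.0625)(2.8125) = -0.17578125
V(-P - Q) = (-1)²·0.43359375 + (-1)²·6.15234375 + 2·(-1)·(-1)·-0.17578125 = 6.234375

6.2344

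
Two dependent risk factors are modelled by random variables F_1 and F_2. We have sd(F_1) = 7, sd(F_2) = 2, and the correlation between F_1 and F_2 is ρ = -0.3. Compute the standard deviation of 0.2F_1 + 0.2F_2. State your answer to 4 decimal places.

1.3357

Var(F_1) = (7)² = 49;  Var(F_2) = (2)² = 4
Cov(F_1,F_2) = ρ·sd(F_1)·sd(F_2) = -0.3·7·2 = -4.2
Var(0.2F_1 + 0.2F_2) = (0.2)²·Var(F_1) + (0.2)²·Var(F_2) + 2·(0.2)·(0.2)·Cov(F_1,F_2)
= 0.04·49 + 0.04·4 + 0.08·-4.2 = 1.784
sd(0.2F_1 + 0.2F_2) = √1.784 ≈ 1.3357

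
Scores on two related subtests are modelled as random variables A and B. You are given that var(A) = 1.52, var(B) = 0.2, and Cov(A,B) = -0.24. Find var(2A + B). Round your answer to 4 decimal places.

5.3200

var(2A + B) = (2)²·var(A) + (1)²·var(B) + 2·(2)·(1)·Cov(A,B)
= 4·1.52 + 1·0.2 + 4·-0.24 = 5.32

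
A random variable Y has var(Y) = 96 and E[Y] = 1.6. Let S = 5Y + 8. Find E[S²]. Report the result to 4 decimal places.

2656.0000

E[5Y + 8] = 5·1.6 + 8 = 16
var(5Y + 8) = (5)²·96 = 2400
E[S²] = var(S) + (E[S])² = 2400 + (16)² = 2656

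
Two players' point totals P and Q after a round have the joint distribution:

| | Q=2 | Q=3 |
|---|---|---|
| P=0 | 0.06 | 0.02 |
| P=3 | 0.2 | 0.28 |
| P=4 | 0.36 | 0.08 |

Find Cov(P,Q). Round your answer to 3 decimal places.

-0.056

E[P] = 3.2,  E[Q] = 2.38
E[PQ] = 7.56
Cov(P,Q) = E[PQ] − E[P]E[Q] = 7.56 − (3.2)(2.38) = -0.056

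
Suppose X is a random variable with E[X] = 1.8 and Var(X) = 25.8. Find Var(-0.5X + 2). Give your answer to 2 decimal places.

Var(-0.5X + 2) = (-0.5)²·Var(X) = 0.25·25.8 = 6.45

6.45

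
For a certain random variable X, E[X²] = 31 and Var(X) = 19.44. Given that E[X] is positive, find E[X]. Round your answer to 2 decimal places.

3.40

(E[X])² = E[X²] − Var(X) = 31 − 19.44 = 11.56
E[X] = √11.56 = 3.4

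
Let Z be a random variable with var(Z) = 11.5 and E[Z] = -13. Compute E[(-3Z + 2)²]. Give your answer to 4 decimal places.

1784.5000

E[-3Z + 2] = -3·-13 + 2 = 41
var(-3Z + 2) = (-3)²·11.5 = 103.5
E[(-3Z + 2)²] = var((-3Z + 2)) + (E[(-3Z + 2)])² = 103.5 + (41)² = 1784.5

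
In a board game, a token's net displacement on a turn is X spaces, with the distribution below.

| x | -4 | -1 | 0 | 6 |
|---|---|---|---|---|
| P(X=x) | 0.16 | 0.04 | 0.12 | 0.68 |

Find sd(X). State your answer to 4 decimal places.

3.9395

E[X] = (-4)(0.16) + (-1)(0.04) + (0)(0.12) + (6)(0.68) = 3.4
E[X²] = (-4)²(0.16) + (-1)²(0.04) + (0)²(0.12) + (6)²(0.68) = 27.08
Var(X) = E[X²] − (E[X])² = 27.08 − (3.4)² = 15.52
sd(X) = √15.52 ≈ 3.9395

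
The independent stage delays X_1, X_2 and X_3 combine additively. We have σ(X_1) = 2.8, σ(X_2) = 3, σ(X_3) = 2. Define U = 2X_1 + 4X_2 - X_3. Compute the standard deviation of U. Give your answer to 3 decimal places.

13.393

Var(X_1) = 7.84, Var(X_2) = 9, Var(X_3) = 4
By independence, Var(U) = (2)²Var(X_1) + (4)²Var(X_2) + (-1)²Var(X_3)
= (2)²·7.84 + (4)²·9 + (-1)²·4 = 179.36
σ(U) = √179.36 ≈ 13.393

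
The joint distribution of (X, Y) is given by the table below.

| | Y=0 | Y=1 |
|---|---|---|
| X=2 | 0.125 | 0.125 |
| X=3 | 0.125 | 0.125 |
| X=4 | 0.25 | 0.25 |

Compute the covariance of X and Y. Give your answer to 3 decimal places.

0.000

E[X] = 3.25,  E[Y] = 0.5
E[XY] = 1.625
cov(X,Y) = E[XY] − E[X]E[Y] = 1.625 − (3.25)(0.5) = 0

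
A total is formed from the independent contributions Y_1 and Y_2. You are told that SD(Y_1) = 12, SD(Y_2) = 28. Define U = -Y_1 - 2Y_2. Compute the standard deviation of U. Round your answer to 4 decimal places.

var(Y_1) = 144, var(Y_2) = 784
By independence, var(U) = (-1)²var(Y_1) + (-2)²var(Y_2)
= (-1)²·144 + (-2)²·784 = 3280
SD(U) = √3280 ≈ 57.2713

57.2713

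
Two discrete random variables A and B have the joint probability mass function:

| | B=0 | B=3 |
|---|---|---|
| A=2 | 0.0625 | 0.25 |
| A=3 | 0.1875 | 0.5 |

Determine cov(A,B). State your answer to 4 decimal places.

E[A] = 2.6875,  E[B] = 2.25
E[AB] = 6
cov(A,B) = E[AB] − E[A]E[B] = 6 − (2.6875)(2.25) = -0.046875

-0.0469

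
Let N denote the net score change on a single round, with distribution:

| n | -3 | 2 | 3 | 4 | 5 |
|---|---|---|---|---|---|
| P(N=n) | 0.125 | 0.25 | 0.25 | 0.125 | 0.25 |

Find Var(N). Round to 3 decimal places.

5.734

E[N] = (-3)(0.125) + (2)(0.25) + (3)(0.25) + (4)(0.125) + (5)(0.25) = 2.625
E[N²] = (-3)²(0.125) + (2)²(0.25) + (3)²(0.25) + (4)²(0.125) + (5)²(0.25) = 12.625
Var(N) = E[N²] − (E[N])² = 12.625 − (2.625)² = 5.734375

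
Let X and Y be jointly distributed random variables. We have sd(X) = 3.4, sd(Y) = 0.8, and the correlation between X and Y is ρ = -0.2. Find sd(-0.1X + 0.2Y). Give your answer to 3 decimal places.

0.404

var(X) = (3.4)² = 11.56;  var(Y) = (0.8)² = 0.64
cov(X,Y) = ρ·sd(X)·sd(Y) = -0.2·3.4·0.8 = -0.544
var(-0.1X + 0.2Y) = (-0.1)²·var(X) + (0.2)²·var(Y) + 2·(-0.1)·(0.2)·cov(X,Y)
= 0.01·11.56 + 0.04·0.64 + -0.04·-0.544 = 0.16296
sd(-0.1X + 0.2Y) = √0.16296 ≈ 0.404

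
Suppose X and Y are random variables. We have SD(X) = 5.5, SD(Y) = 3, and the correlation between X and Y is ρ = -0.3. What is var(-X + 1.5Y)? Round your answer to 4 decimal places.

65.3500

var(X) = (5.5)² = 30.25;  var(Y) = (3)² = 9
Cov(X,Y) = ρ·SD(X)·SD(Y) = -0.3·5.5·3 = -4.95
var(-X + 1.5Y) = (-1)²·var(X) + (1.5)²·var(Y) + 2·(-1)·(1.5)·Cov(X,Y)
= 1·30.25 + 2.25·9 + -3·-4.95 = 65.35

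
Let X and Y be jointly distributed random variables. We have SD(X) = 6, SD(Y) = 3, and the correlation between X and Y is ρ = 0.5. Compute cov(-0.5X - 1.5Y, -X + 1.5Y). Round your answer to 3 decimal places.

var(X) = (6)² = 36;  var(Y) = (3)² = 9
cov(X,Y) = ρ·SD(X)·SD(Y) = 0.5·6·3 = 9
cov(-0.5X - 1.5Y, -X + 1.5Y) = (-0.5)(-1)var(X) + (-1.5)(1.5)var(Y) + [(-0.5)(1.5) + (-1.5)(-1)]cov(X,Y)
= 0.5·36 + -2.25·9 + 0.75·9 = 4.5

4.500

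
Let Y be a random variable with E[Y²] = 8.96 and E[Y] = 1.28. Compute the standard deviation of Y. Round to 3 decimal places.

2.706

Var(Y) = 8.96 − (1.28)² = 7.3216
SD(Y) = √7.3216 ≈ 2.706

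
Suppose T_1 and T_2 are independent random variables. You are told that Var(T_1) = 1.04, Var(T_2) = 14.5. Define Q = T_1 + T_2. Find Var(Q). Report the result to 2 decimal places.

15.54

By independence, Var(Q) = (1)²Var(T_1) + (1)²Var(T_2)
= (1)²·1.04 + (1)²·14.5 = 15.54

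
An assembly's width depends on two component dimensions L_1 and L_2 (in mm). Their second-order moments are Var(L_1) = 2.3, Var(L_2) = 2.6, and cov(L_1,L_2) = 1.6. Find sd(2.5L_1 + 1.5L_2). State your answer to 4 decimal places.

Var(2.5L_1 + 1.5L_2) = (2.5)²·Var(L_1) + (1.5)²·Var(L_2) + 2·(2.5)·(1.5)·cov(L_1,L_2)
= 6.25·2.3 + 2.25·2.6 + 7.5·1.6 = 32.225
sd(2.5L_1 + 1.5L_2) = √32.225 ≈ 5.6767

5.6767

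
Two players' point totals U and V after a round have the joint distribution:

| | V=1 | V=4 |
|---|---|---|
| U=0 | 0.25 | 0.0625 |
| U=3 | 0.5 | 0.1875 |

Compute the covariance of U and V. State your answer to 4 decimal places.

0.1406

E[U] = 2.0625,  E[V] = 1.75
E[UV] = 3.75
cov(U,V) = E[UV] − E[U]E[V] = 3.75 − (2.0625)(1.75) = 0.140625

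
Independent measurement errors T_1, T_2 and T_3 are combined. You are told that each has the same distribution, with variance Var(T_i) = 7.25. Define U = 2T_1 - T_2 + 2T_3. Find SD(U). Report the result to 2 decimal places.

8.08

By independence, Var(U) = (2)²Var(T_1) + (-1)²Var(T_2) + (2)²Var(T_3)
= (2)²·7.25 + (-1)²·7.25 + (2)²·7.25 = 65.25
SD(U) = √65.25 ≈ 8.08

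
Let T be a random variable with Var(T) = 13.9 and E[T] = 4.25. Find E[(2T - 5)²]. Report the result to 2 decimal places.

E[2T - 5] = 2·4.25 − 5 = 3.5
Var(2T - 5) = (2)²·13.9 = 55.6
E[(2T - 5)²] = Var((2T - 5)) + (E[(2T - 5)])² = 55.6 + (3.5)² = 67.85

67.85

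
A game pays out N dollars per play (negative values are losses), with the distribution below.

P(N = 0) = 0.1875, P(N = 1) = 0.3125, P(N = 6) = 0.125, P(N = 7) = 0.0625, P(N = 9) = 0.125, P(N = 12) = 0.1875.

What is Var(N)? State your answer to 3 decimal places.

E[N] = (0)(0.1875) + (1)(0.3125) + (6)(0.125) + (7)(0.0625) + (9)(0.125) + (12)(0.1875) = 4.875
E[N²] = (0)²(0.1875) + (1)²(0.3125) + (6)²(0.125) + (7)²(0.0625) + (9)²(0.125) + (12)²(0.1875) = 45
Var(N) = E[N²] − (E[N])² = 45 − (4.875)² = 21.234375

21.234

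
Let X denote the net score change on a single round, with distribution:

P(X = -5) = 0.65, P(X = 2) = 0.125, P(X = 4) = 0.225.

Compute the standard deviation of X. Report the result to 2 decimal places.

E[X] = (-5)(0.65) + (2)(0.125) + (4)(0.225) = -2.1
E[X²] = (-5)²(0.65) + (2)²(0.125) + (4)²(0.225) = 20.35
var(X) = E[X²] − (E[X])² = 20.35 − (-2.1)² = 15.94
sd(X) = √15.94 ≈ 3.99

3.99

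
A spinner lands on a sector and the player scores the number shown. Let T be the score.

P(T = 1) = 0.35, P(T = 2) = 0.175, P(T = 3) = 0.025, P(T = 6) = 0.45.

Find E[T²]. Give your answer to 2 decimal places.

E[T²] = (1)²(0.35) + (2)²(0.175) + (3)²(0.025) + (6)²(0.45) = 17.475

17.48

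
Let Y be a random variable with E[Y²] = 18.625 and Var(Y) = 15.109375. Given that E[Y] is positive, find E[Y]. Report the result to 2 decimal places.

1.88

(E[Y])² = E[Y²] − Var(Y) = 18.625 − 15.109375 = 3.515625
E[Y] = √3.515625 = 1.875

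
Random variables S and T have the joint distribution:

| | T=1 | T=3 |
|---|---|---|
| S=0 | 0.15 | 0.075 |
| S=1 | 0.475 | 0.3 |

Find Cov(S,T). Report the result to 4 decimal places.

E[S] = 0.775,  E[T] = 1.75
E[ST] = 1.375
Cov(S,T) = E[ST] − E[S]E[T] = 1.375 − (0.775)(1.75) = 0.01875

0.0188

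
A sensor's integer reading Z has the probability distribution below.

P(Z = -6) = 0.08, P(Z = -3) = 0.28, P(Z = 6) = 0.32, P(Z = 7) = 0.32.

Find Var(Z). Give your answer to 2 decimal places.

24.53

E[Z] = (-6)(0.08) + (-3)(0.28) + (6)(0.32) + (7)(0.32) = 2.84
E[Z²] = (-6)²(0.08) + (-3)²(0.28) + (6)²(0.32) + (7)²(0.32) = 32.6
Var(Z) = E[Z²] − (E[Z])² = 32.6 − (2.84)² = 24.5344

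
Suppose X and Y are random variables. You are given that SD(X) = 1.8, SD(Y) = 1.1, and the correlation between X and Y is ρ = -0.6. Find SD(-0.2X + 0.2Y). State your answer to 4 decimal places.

0.5225

V(X) = (1.8)² = 3.24;  V(Y) = (1.1)² = 1.21
Cov(X,Y) = ρ·SD(X)·SD(Y) = -0.6·1.8·1.1 = -1.188
V(-0.2X + 0.2Y) = (-0.2)²·V(X) + (0.2)²·V(Y) + 2·(-0.2)·(0.2)·Cov(X,Y)
= 0.04·3.24 + 0.04·1.21 + -0.08·-1.188 = 0.27304
SD(-0.2X + 0.2Y) = √0.27304 ≈ 0.5225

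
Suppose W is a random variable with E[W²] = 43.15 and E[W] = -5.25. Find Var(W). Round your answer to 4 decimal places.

Var(W) = 43.15 − (-5.25)² = 15.5875

15.5875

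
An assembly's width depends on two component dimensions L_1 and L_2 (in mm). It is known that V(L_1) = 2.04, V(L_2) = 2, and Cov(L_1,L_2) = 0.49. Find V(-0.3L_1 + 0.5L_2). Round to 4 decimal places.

V(-0.3L_1 + 0.5L_2) = (-0.3)²·V(L_1) + (0.5)²·V(L_2) + 2·(-0.3)·(0.5)·Cov(L_1,L_2)
= 0.09·2.04 + 0.25·2 + -0.3·0.49 = 0.5366

0.5366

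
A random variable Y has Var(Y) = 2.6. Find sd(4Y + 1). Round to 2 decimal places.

6.45

Var(4Y + 1) = (4)²·2.6 = 41.6
sd(4Y + 1) = √41.6 ≈ 6.45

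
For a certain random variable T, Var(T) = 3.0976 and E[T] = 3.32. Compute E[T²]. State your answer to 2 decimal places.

E[T²] = Var(T) + (E[T])² = 3.0976 + (3.32)² = 14.12

14.12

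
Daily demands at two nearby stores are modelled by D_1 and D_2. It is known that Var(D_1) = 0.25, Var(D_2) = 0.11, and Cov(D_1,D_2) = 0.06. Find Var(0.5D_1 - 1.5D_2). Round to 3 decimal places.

Var(0.5D_1 - 1.5D_2) = (0.5)²·Var(D_1) + (-1.5)²·Var(D_2) + 2·(0.5)·(-1.5)·Cov(D_1,D_2)
= 0.25·0.25 + 2.25·0.11 + -1.5·0.06 = 0.22

0.220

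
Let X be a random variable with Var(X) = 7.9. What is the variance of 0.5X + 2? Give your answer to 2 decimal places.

1.98

Var(0.5X + 2) = (0.5)²·Var(X) = 0.25·7.9 = 1.975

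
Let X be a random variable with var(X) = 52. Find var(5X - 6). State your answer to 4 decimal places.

var(5X - 6) = (5)²·var(X) = 25·52 = 1300

1300.0000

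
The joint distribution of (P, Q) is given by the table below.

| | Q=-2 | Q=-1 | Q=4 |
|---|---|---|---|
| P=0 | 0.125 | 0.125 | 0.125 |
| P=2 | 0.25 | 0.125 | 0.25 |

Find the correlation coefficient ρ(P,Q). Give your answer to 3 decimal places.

E[P] = 1.25,  E[Q] = 0.5
E[PQ] = 0.75
Cov(P,Q) = E[PQ] − E[P]E[Q] = 0.75 − (1.25)(0.5) = 0.125
Var(P) = 0.9375,  Var(Q) = 7.5
ρ = 0.125 / √(0.9375·7.5) ≈ 0.047

0.047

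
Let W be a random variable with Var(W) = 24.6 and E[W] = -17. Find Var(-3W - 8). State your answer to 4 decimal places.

Var(-3W - 8) = (-3)²·Var(W) = 9·24.6 = 221.4

221.4000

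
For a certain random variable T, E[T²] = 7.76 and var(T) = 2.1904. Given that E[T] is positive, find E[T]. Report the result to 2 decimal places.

(E[T])² = E[T²] − var(T) = 7.76 − 2.1904 = 5.5696
E[T] = √5.5696 = 2.36

2.36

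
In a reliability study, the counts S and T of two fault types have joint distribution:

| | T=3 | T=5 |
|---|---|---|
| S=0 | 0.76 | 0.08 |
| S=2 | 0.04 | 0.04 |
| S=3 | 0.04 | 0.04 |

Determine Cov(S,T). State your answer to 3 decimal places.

E[S] = 0.4,  E[T] = 3.32
E[ST] = 1.6
Cov(S,T) = E[ST] − E[S]E[T] = 1.6 − (0.4)(3.32) = 0.272

0.272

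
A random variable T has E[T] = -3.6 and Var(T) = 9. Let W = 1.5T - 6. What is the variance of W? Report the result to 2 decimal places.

Var(1.5T - 6) = (1.5)²·Var(T) = 2.25·9 = 20.25

20.25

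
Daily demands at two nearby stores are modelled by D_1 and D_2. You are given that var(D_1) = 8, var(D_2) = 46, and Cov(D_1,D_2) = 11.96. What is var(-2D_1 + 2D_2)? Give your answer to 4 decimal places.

var(-2D_1 + 2D_2) = (-2)²·var(D_1) + (2)²·var(D_2) + 2·(-2)·(2)·Cov(D_1,D_2)
= 4·8 + 4·46 + -8·11.96 = 120.32

120.3200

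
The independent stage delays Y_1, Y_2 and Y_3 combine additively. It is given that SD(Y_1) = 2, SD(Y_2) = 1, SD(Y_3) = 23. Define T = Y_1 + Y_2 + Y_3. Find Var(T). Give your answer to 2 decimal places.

Var(Y_1) = 4, Var(Y_2) = 1, Var(Y_3) = 529
By independence, Var(T) = (1)²Var(Y_1) + (1)²Var(Y_2) + (1)²Var(Y_3)
= (1)²·4 + (1)²·1 + (1)²·529 = 534

534.00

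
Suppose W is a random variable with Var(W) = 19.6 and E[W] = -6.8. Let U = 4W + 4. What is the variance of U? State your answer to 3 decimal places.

313.600

Var(4W + 4) = (4)²·Var(W) = 16·19.6 = 313.6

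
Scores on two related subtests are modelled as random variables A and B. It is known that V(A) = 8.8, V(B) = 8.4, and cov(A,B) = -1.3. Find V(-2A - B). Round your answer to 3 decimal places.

V(-2A - B) = (-2)²·V(A) + (-1)²·V(B) + 2·(-2)·(-1)·cov(A,B)
= 4·8.8 + 1·8.4 + 4·-1.3 = 38.4

38.400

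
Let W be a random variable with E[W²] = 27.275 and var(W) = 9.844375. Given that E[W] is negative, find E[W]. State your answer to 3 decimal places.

(E[W])² = E[W²] − var(W) = 27.275 − 9.844375 = 17.430625
E[W] = −√17.430625 = -4.175

-4.175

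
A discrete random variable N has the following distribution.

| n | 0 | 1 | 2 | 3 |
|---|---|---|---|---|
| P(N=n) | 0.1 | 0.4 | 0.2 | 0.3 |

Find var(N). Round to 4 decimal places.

E[N] = (0)(0.1) + (1)(0.4) + (2)(0.2) + (3)(0.3) = 1.7
E[N²] = (0)²(0.1) + (1)²(0.4) + (2)²(0.2) + (3)²(0.3) = 3.9
var(N) = E[N²] − (E[N])² = 3.9 − (1.7)² = 1.01

1.0100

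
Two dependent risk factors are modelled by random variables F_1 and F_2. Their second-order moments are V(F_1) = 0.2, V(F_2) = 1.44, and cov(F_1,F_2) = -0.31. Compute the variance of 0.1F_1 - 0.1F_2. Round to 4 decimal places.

0.0226

V(0.1F_1 - 0.1F_2) = (0.1)²·V(F_1) + (-0.1)²·V(F_2) + 2·(0.1)·(-0.1)·cov(F_1,F_2)
= 0.01·0.2 + 0.01·1.44 + -0.02·-0.31 = 0.0226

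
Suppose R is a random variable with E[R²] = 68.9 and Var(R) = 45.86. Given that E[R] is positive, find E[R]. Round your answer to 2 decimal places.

(E[R])² = E[R²] − Var(R) = 68.9 − 45.86 = 23.04
E[R] = √23.04 = 4.8

4.80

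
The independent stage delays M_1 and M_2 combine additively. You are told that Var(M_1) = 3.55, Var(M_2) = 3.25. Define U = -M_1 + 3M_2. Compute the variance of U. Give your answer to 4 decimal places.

By independence, Var(U) = (-1)²Var(M_1) + (3)²Var(M_2)
= (-1)²·3.55 + (3)²·3.25 = 32.8

32.8000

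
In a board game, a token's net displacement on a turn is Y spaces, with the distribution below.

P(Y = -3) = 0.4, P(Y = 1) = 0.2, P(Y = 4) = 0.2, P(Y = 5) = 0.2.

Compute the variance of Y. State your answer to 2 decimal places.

11.36

E[Y] = (-3)(0.4) + (1)(0.2) + (4)(0.2) + (5)(0.2) = 0.8
E[Y²] = (-3)²(0.4) + (1)²(0.2) + (4)²(0.2) + (5)²(0.2) = 12
var(Y) = E[Y²] − (E[Y])² = 12 − (0.8)² = 11.36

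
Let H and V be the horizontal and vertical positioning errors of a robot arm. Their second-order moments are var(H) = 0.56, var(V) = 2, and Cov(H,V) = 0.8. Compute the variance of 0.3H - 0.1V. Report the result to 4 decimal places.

var(0.3H - 0.1V) = (0.3)²·var(H) + (-0.1)²·var(V) + 2·(0.3)·(-0.1)·Cov(H,V)
= 0.09·0.56 + 0.01·2 + -0.06·0.8 = 0.0224

0.0224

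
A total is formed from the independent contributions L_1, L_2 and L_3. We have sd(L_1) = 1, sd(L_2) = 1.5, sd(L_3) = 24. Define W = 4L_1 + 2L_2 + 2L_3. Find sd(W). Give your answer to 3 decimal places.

Var(L_1) = 1, Var(L_2) = 2.25, Var(L_3) = 576
By independence, Var(W) = (4)²Var(L_1) + (2)²Var(L_2) + (2)²Var(L_3)
= (4)²·1 + (2)²·2.25 + (2)²·576 = 2329
sd(W) = √2329 ≈ 48.260

48.260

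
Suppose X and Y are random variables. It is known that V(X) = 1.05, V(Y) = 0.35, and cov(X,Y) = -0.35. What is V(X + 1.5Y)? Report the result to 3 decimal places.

0.788

V(X + 1.5Y) = (1)²·V(X) + (1.5)²·V(Y) + 2·(1)·(1.5)·cov(X,Y)
= 1·1.05 + 2.25·0.35 + 3·-0.35 = 0.7875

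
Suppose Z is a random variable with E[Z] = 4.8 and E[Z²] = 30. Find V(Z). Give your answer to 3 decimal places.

V(Z) = 30 − (4.8)² = 6.96

6.960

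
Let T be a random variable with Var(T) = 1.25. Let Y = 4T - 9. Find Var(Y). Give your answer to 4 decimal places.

Var(4T - 9) = (4)²·Var(T) = 16·1.25 = 20

20.0000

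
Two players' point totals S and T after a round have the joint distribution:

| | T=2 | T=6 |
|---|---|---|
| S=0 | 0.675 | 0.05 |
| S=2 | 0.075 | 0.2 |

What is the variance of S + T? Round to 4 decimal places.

E[S] = 0.55,  E[T] = 3,  E[ST] = 2.7
Var(S) = 1.1 − (0.55)² = 0.7975;  Var(T) = 12 − (3)² = 3
cov(S,T) = 2.7 − (0.55)(3) = 1.05
Var(S + T) = (1)²·0.7975 + (1)²·3 + 2·(1)·(1)·1.05 = 5.8975

5.8975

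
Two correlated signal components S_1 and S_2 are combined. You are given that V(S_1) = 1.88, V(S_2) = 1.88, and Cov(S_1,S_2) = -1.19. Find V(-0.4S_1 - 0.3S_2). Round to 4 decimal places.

V(-0.4S_1 - 0.3S_2) = (-0.4)²·V(S_1) + (-0.3)²·V(S_2) + 2·(-0.4)·(-0.3)·Cov(S_1,S_2)
= 0.16·1.88 + 0.09·1.88 + 0.24·-1.19 = 0.1844

0.1844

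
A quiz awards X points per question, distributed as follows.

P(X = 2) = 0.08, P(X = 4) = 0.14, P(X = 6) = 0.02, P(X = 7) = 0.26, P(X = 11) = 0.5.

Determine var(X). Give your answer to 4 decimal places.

9.9344

E[X] = (2)(0.08) + (4)(0.14) + (6)(0.02) + (7)(0.26) + (11)(0.5) = 8.16
E[X²] = (2)²(0.08) + (4)²(0.14) + (6)²(0.02) + (7)²(0.26) + (11)²(0.5) = 76.52
var(X) = E[X²] − (E[X])² = 76.52 − (8.16)² = 9.9344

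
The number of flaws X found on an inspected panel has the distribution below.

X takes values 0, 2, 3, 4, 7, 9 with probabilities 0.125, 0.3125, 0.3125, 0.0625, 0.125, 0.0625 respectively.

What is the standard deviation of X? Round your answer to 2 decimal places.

E[X] = (0)(0.125) + (2)(0.3125) + (3)(0.3125) + (4)(0.0625) + (7)(0.125) + (9)(0.0625) = 3.25
E[X²] = (0)²(0.125) + (2)²(0.3125) + (3)²(0.3125) + (4)²(0.0625) + (7)²(0.125) + (9)²(0.0625) = 16.25
Var(X) = E[X²] − (E[X])² = 16.25 − (3.25)² = 5.6875
sd(X) = √5.6875 ≈ 2.38

2.38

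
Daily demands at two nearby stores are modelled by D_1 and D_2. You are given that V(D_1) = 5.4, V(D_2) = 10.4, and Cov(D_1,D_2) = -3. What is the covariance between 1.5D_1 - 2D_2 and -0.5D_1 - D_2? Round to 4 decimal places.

Cov(1.5D_1 - 2D_2, -0.5D_1 - D_2) = (1.5)(-0.5)V(D_1) + (-2)(-1)V(D_2) + [(1.5)(-1) + (-2)(-0.5)]Cov(D_1,D_2)
= -0.75·5.4 + 2·10.4 + -0.5·-3 = 18.25

18.2500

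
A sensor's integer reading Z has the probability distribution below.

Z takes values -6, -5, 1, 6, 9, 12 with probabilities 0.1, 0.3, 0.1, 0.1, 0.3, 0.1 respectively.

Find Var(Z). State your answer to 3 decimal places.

E[Z] = (-6)(0.1) + (-5)(0.3) + (1)(0.1) + (6)(0.1) + (9)(0.3) + (12)(0.1) = 2.5
E[Z²] = (-6)²(0.1) + (-5)²(0.3) + (1)²(0.1) + (6)²(0.1) + (9)²(0.3) + (12)²(0.1) = 53.5
Var(Z) = E[Z²] − (E[Z])² = 53.5 − (2.5)² = 47.25

47.250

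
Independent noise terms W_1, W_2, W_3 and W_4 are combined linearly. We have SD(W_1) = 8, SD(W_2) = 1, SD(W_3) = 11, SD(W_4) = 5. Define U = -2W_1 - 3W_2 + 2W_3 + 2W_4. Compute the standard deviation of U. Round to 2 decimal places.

Var(W_1) = 64, Var(W_2) = 1, Var(W_3) = 121, Var(W_4) = 25
By independence, Var(U) = (-2)²Var(W_1) + (-3)²Var(W_2) + (2)²Var(W_3) + (2)²Var(W_4)
= (-2)²·64 + (-3)²·1 + (2)²·121 + (2)²·25 = 849
SD(U) = √849 ≈ 29.14

29.14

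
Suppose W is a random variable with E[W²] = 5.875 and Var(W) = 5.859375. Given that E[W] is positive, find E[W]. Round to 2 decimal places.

(E[W])² = E[W²] − Var(W) = 5.875 − 5.859375 = 0.015625
E[W] = √0.015625 = 0.125

0.13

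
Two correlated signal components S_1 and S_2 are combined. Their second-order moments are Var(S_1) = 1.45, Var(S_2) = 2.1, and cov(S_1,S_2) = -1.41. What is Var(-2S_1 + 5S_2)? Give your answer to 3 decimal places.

Var(-2S_1 + 5S_2) = (-2)²·Var(S_1) + (5)²·Var(S_2) + 2·(-2)·(5)·cov(S_1,S_2)
= 4·1.45 + 25·2.1 + -20·-1.41 = 86.5

86.500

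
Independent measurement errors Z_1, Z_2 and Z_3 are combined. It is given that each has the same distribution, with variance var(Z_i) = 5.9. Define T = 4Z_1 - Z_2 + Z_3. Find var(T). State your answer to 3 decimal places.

By independence, var(T) = (4)²var(Z_1) + (-1)²var(Z_2) + (1)²var(Z_3)
= (4)²·5.9 + (-1)²·5.9 + (1)²·5.9 = 106.2

106.200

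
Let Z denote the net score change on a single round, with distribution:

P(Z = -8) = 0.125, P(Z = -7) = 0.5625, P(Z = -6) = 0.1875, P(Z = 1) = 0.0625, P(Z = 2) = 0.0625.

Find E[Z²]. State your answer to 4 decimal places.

E[Z²] = (-8)²(0.125) + (-7)²(0.5625) + (-6)²(0.1875) + (1)²(0.0625) + (2)²(0.0625) = 42.625

42.6250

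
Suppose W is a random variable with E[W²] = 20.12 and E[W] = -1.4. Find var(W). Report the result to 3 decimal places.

var(W) = 20.12 − (-1.4)² = 18.16

18.160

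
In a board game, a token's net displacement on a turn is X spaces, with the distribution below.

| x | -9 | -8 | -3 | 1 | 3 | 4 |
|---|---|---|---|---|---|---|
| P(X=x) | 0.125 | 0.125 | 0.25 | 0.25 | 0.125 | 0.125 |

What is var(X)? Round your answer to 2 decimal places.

20.69

E[X] = (-9)(0.125) + (-8)(0.125) + (-3)(0.25) + (1)(0.25) + (3)(0.125) + (4)(0.125) = -1.75
E[X²] = (-9)²(0.125) + (-8)²(0.125) + (-3)²(0.25) + (1)²(0.25) + (3)²(0.125) + (4)²(0.125) = 23.75
var(X) = E[X²] − (E[X])² = 23.75 − (-1.75)² = 20.6875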